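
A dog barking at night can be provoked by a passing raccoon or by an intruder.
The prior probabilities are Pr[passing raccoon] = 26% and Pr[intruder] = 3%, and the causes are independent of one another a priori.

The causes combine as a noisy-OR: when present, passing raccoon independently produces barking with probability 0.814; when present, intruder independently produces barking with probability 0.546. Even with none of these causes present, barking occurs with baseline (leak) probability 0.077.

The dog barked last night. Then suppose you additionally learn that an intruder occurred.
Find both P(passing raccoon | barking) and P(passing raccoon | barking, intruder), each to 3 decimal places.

Under noisy-OR, P(barking | causes) = 1 − (1−0.077)·∏(1−qᵢ) over the active causes.
P(barking) = 0.077×0.74×0.97 + 0.580958×0.74×0.03 + 0.828322×0.26×0.97 + 0.922058×0.26×0.03 = 0.055271 + 0.012897 + 0.208903 + 0.007192 = 0.284263
Restricting to configurations with passing raccoon present: 0.208903 + 0.007192 = 0.216095.
So P(passing raccoon | barking) = 0.216095/0.284263 ≈ 0.760.

Now also conditioning on intruder=true:
P(barking | intruder) = 0.580958×0.74 + 0.922058×0.26 = 0.429909 + 0.239735 = 0.669644
Of this, 0.239735 comes from 0.922058×0.26 (the passing raccoon=true cases).
Hence the posterior is 0.239735/0.669644 ≈ 0.358.
Conditioning on intruder lowers the posterior on passing raccoon: the classic explaining-away effect in a common-effect structure.

P(passing raccoon | barking) ≈ 0.760; P(passing raccoon | barking, intruder) ≈ 0.358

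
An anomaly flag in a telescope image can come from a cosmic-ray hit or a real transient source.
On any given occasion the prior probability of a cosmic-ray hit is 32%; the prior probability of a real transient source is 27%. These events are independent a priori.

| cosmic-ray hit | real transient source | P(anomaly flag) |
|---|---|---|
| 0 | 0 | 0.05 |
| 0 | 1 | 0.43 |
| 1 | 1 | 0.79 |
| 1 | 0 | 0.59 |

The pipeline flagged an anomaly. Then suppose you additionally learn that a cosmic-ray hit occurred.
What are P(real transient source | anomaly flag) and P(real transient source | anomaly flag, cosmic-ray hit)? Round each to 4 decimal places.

P(anomaly flag) = 0.05×0.68×0.73 + 0.43×0.68×0.27 + 0.59×0.32×0.73 + 0.79×0.32×0.27 = 0.024820 + 0.078948 + 0.137824 + 0.068256 = 0.309848
Restricting to configurations with real transient source present: 0.078948 + 0.068256 = 0.147204.
So P(real transient source | anomaly flag) = 0.147204/0.309848 ≈ 0.4751.

With the extra evidence:
P(anomaly flag | cosmic-ray hit) = 0.59×0.73 + 0.79×0.27 = 0.430700 + 0.213300 = 0.644000
Restricting to configurations with real transient source present: 0.79×0.27 = 0.213300.
P(real transient source | anomaly flag, cosmic-ray hit) = 0.213300 / 0.644000 ≈ 0.3312
This is intercausal reasoning (explaining away): once cosmic-ray hit accounts for the anomaly flag, real transient source becomes less likely.

P(real transient source | anomaly flag) ≈ 0.4751; P(real transient source | anomaly flag, cosmic-ray hit) ≈ 0.3312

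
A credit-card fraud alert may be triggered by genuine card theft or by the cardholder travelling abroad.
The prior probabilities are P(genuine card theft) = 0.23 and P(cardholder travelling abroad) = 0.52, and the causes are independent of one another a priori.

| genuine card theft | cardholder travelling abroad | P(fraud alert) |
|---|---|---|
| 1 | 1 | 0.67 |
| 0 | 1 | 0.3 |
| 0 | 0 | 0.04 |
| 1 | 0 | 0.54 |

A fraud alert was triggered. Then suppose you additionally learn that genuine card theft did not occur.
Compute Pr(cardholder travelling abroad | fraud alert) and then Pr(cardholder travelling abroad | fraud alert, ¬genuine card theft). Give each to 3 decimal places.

Pr(cardholder travelling abroad | fraud alert) ≈ 0.729; Pr(cardholder travelling abroad | fraud alert, ¬genuine card theft) ≈ 0.890

Weight on cardholder travelling abroad=true, given the evidence: 0.120120 + 0.080132 = 0.200252
Normalizer over all consistent configurations: 0.04*0.77*0.48 + 0.3*0.77*0.52 + 0.54*0.23*0.48 + 0.67*0.23*0.52 = 0.274652
P(cardholder travelling abroad | fraud alert) = 0.200252/0.274652 ≈ 0.729

With the extra evidence:
P(fraud alert | ¬genuine card theft) = 0.04*0.48 + 0.3*0.52 = 0.019200 + 0.156000 = 0.175200
The cardholder travelling abroad-present share is 0.3*0.52 = 0.156000.
P(cardholder travelling abroad | fraud alert, ¬genuine card theft) = 0.156000 / 0.175200 ≈ 0.890
With genuine card theft excluded, cardholder travelling abroad must carry more of the explanatory weight for the fraud alert.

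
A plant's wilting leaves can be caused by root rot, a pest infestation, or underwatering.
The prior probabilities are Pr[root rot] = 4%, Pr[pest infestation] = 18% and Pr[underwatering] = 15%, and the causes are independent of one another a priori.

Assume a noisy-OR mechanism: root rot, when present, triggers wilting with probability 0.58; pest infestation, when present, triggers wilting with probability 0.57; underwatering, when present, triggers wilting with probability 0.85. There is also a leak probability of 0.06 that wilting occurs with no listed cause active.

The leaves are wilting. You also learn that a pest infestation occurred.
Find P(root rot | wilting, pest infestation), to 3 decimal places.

P(root rot | wilting, pest infestation) ≈ 0.052

Under noisy-OR, P(wilting | causes) = 1 − (1−0.06)·∏(1−qᵢ) over the active causes.
By total probability over the 4 (root rot, underwatering) configurations:
  P(wilting | pest infestation) = 0.5958·0.96·0.85 + 0.93937·0.96·0.15 + 0.830236·0.04·0.85 + 0.974535·0.04·0.15
        = 0.486173 + 0.135269 + 0.028228 + 0.005847 = 0.655517
Keeping only the root rot-present terms gives 0.034075, so
  P(root rot | wilting, pest infestation) = 0.034075 / 0.655517 ≈ 0.052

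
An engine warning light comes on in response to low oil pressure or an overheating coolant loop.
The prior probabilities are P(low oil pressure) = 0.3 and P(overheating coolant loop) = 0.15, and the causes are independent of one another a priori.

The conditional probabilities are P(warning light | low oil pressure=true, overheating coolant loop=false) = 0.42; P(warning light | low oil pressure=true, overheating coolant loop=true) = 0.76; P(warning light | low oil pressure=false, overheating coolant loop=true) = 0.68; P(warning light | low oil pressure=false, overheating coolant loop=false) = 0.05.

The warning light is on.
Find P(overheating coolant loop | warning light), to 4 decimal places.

P(warning light) = 0.05*0.7*0.85 + 0.68*0.7*0.15 + 0.42*0.3*0.85 + 0.76*0.3*0.15 = 0.029750 + 0.071400 + 0.107100 + 0.034200 = 0.242450
Of this, 0.105600 comes from 0.071400 + 0.034200 (the overheating coolant loop=true cases).
So P(overheating coolant loop | warning light) = 0.105600/0.242450 ≈ 0.4356.

P(overheating coolant loop | warning light) ≈ 0.4356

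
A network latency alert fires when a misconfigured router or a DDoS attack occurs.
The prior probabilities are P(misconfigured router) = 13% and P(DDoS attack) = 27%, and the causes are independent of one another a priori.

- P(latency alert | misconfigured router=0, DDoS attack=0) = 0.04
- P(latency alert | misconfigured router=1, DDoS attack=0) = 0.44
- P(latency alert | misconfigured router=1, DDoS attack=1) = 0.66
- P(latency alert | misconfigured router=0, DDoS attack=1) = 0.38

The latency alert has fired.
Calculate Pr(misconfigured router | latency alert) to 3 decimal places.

Pr(misconfigured router | latency alert) ≈ 0.362

P(latency alert) = 0.04*0.87*0.73 + 0.38*0.87*0.27 + 0.44*0.13*0.73 + 0.66*0.13*0.27 = 0.025404 + 0.089262 + 0.041756 + 0.023166 = 0.179588
The misconfigured router-present share is 0.041756 + 0.023166 = 0.064922.
Hence the posterior is 0.064922/0.179588 ≈ 0.362.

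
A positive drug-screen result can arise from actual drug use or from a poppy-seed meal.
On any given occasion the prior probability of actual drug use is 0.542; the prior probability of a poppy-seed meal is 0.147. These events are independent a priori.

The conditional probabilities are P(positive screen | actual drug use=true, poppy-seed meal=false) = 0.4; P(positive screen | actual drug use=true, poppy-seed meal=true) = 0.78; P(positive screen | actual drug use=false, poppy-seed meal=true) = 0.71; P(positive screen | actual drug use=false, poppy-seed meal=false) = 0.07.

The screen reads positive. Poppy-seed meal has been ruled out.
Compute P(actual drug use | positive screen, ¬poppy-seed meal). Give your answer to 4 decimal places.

Sum P(positive screen|·) weighted by the priors over both values of actual drug use:
  P(positive screen | ¬poppy-seed meal) = 0.07·0.458 + 0.4·0.542
        = 0.032060 + 0.216800 = 0.248860
Keeping only the actual drug use-present terms gives 0.216800, so
  P(actual drug use | positive screen, ¬poppy-seed meal) = 0.216800 / 0.248860 ≈ 0.8712

P(actual drug use | positive screen, ¬poppy-seed meal) ≈ 0.8712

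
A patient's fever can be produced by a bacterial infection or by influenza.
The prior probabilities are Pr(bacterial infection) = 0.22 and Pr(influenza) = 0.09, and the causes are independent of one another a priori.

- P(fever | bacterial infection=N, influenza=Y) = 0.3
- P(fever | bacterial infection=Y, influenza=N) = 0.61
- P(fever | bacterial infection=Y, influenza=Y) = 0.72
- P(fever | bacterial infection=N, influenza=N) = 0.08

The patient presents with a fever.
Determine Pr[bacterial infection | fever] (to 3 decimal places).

Pr[bacterial infection | fever] ≈ 0.637

By total probability over the 4 (bacterial infection, influenza) configurations:
  P(fever) = 0.08·0.78·0.91 + 0.3·0.78·0.09 + 0.61·0.22·0.91 + 0.72·0.22·0.09
        = 0.056784 + 0.021060 + 0.122122 + 0.014256 = 0.214222
The terms with bacterial infection present sum to 0.136378, so
  P(bacterial infection | fever) = 0.136378 / 0.214222 ≈ 0.637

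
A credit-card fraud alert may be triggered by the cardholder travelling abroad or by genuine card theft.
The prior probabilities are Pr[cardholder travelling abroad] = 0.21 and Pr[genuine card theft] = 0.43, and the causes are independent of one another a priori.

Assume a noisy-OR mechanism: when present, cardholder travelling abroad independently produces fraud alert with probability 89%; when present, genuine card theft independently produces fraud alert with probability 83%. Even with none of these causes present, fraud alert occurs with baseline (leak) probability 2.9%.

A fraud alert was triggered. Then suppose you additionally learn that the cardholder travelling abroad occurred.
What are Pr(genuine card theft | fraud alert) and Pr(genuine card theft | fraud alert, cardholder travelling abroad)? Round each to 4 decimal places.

Pr(genuine card theft | fraud alert) ≈ 0.7563; Pr(genuine card theft | fraud alert, cardholder travelling abroad) ≈ 0.4533

Under noisy-OR, P(fraud alert | causes) = 1 − (1−0.029)·∏(1−qᵢ) over the active causes.
Weight on genuine card theft=true, given the evidence: 0.283626 + 0.088660 = 0.372286
The normalizing constant is 0.029·0.79·0.57 + 0.83493·0.79·0.43 + 0.89319·0.21·0.57 + 0.981842·0.21·0.43 = 0.492260
Posterior = 0.372286 / 0.492260 ≈ 0.7563

Now condition on the additional information:
P(fraud alert | cardholder travelling abroad) = 0.89319*0.57 + 0.981842*0.43 = 0.509118 + 0.422192 = 0.931310
The genuine card theft-present share is 0.981842*0.43 = 0.422192.
Hence the posterior is 0.422192/0.931310 ≈ 0.4533.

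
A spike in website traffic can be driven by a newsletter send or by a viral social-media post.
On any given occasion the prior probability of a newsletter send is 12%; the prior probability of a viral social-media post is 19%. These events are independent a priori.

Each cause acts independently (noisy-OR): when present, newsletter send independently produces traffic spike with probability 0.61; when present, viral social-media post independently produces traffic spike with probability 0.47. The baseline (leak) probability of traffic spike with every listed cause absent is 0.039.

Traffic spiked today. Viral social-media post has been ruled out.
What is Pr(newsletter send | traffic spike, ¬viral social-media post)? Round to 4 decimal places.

Pr(newsletter send | traffic spike, ¬viral social-media post) ≈ 0.6861

Under noisy-OR, P(traffic spike | causes) = 1 − (1−0.039)·∏(1−qᵢ) over the active causes.
For the numerator, keep only newsletter send=true terms: 0.62521·0.12 = 0.075025
Normalizer over all consistent configurations: 0.039·0.88 + 0.62521·0.12 = 0.109345
Posterior = 0.075025 / 0.109345 ≈ 0.6861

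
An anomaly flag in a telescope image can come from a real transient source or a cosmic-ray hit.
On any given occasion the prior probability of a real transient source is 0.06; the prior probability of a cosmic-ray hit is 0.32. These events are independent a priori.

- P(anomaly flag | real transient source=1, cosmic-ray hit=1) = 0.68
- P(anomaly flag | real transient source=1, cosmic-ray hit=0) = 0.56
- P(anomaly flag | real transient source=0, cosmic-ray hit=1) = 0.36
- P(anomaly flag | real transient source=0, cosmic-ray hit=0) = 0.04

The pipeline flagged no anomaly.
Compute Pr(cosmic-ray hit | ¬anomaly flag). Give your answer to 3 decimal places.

Pr(cosmic-ray hit | ¬anomaly flag) ≈ 0.239

Sum P(¬anomaly flag|·) weighted by the priors over the 4 (real transient source, cosmic-ray hit) configurations:
  P(¬anomaly flag) = 0.96×0.94×0.68 + 0.64×0.94×0.32 + 0.44×0.06×0.68 + 0.32×0.06×0.32
        = 0.613632 + 0.192512 + 0.017952 + 0.006144 = 0.830240
The terms with cosmic-ray hit present sum to 0.198656, so
  P(cosmic-ray hit | ¬anomaly flag) = 0.198656 / 0.830240 ≈ 0.239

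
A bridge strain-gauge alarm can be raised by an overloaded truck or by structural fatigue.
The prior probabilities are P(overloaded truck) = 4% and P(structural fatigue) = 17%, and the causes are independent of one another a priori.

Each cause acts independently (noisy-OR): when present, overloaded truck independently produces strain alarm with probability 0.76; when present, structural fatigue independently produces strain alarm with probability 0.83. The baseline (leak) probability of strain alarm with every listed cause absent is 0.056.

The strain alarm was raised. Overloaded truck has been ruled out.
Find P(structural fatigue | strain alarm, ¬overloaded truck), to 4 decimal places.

Under noisy-OR, P(strain alarm | causes) = 1 − (1−0.056)·∏(1−qᵢ) over the active causes.
Numerator (weight on configurations with structural fatigue): 0.83952·0.17 = 0.142718
Denominator P(strain alarm | ¬overloaded truck): 0.056·0.83 + 0.83952·0.17 = 0.189198
Posterior = 0.142718 / 0.189198 ≈ 0.7543

P(structural fatigue | strain alarm, ¬overloaded truck) ≈ 0.7543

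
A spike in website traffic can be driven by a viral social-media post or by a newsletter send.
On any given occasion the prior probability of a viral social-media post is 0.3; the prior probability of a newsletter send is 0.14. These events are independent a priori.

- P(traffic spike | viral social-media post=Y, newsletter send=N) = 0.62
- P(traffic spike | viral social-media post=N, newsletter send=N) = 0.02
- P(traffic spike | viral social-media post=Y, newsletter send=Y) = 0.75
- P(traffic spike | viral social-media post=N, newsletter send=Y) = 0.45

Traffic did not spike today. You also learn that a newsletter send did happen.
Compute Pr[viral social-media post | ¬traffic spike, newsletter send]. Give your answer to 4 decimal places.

Enumerate both values of viral social-media post and weight by the priors:
  P(¬traffic spike | newsletter send) = 0.55*0.7 + 0.25*0.3
        = 0.385000 + 0.075000 = 0.460000
Keeping only the viral social-media post-present terms gives 0.075000, so
  P(viral social-media post | ¬traffic spike, newsletter send) = 0.075000 / 0.460000 ≈ 0.1630

Pr[viral social-media post | ¬traffic spike, newsletter send] ≈ 0.1630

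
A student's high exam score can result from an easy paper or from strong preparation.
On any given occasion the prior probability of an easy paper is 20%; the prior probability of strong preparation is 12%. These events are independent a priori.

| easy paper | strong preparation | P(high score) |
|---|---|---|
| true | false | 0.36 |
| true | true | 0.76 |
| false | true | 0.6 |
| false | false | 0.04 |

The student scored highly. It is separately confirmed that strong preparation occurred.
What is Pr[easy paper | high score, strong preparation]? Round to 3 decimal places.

Numerator (weight on configurations with easy paper): 0.76·0.2 = 0.152000
Normalizer over all consistent configurations: 0.6·0.8 + 0.76·0.2 = 0.632000
P(easy paper | high score, strong preparation) = 0.152000/0.632000 ≈ 0.241

Pr[easy paper | high score, strong preparation] ≈ 0.241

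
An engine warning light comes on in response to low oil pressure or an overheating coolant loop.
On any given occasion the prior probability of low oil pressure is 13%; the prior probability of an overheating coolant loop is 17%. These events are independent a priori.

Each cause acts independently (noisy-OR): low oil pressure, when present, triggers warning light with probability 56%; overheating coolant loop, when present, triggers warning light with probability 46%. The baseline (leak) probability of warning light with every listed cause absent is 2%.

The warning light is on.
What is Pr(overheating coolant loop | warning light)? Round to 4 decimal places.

Under noisy-OR, P(warning light | causes) = 1 − (1−0.02)·∏(1−qᵢ) over the active causes.
P(warning light) = 0.02·0.87·0.83 + 0.4708·0.87·0.17 + 0.5688·0.13·0.83 + 0.767152·0.13·0.17 = 0.014442 + 0.069631 + 0.061374 + 0.016954 = 0.162401
The overheating coolant loop-present share is 0.069631 + 0.016954 = 0.086585.
Hence the posterior is 0.086585/0.162401 ≈ 0.5332.

Pr(overheating coolant loop | warning light) ≈ 0.5332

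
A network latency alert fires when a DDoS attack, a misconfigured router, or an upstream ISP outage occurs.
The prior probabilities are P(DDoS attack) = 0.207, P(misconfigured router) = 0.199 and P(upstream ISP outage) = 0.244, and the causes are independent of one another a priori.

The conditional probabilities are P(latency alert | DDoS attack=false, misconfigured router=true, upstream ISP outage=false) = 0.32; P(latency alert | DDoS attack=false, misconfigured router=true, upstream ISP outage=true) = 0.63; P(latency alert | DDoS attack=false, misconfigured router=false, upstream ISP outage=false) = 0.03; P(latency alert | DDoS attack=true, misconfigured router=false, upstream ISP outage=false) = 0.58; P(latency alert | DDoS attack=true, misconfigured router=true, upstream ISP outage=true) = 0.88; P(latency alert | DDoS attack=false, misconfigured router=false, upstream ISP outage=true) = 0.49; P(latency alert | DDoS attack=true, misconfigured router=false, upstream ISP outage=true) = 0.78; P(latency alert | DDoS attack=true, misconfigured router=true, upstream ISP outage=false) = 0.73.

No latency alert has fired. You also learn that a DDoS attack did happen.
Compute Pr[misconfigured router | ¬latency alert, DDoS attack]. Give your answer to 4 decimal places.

By total probability over the 4 (misconfigured router, upstream ISP outage) configurations:
  P(¬latency alert | DDoS attack) = 0.42×0.801×0.756 + 0.22×0.801×0.244 + 0.27×0.199×0.756 + 0.12×0.199×0.244
        = 0.254334 + 0.042998 + 0.040620 + 0.005827 = 0.343779
The terms with misconfigured router present sum to 0.046447, so
  P(misconfigured router | ¬latency alert, DDoS attack) = 0.046447 / 0.343779 ≈ 0.1351

Pr[misconfigured router | ¬latency alert, DDoS attack] ≈ 0.1351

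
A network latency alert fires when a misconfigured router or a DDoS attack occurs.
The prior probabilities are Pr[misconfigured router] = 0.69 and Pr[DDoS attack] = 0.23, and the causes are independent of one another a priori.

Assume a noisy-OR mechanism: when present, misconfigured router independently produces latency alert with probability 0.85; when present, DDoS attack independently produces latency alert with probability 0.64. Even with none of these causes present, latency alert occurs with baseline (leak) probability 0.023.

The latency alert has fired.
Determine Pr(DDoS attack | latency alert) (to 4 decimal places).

Under noisy-OR, P(latency alert | causes) = 1 − (1−0.023)·∏(1−qᵢ) over the active causes.
Numerator (weight on configurations with DDoS attack): 0.046222 + 0.150327 = 0.196549
Denominator P(latency alert): 0.023*0.31*0.77 + 0.64828*0.31*0.23 + 0.85345*0.69*0.77 + 0.947242*0.69*0.23 = 0.655477
P(DDoS attack | latency alert) = 0.196549/0.655477 ≈ 0.2999

Pr(DDoS attack | latency alert) ≈ 0.2999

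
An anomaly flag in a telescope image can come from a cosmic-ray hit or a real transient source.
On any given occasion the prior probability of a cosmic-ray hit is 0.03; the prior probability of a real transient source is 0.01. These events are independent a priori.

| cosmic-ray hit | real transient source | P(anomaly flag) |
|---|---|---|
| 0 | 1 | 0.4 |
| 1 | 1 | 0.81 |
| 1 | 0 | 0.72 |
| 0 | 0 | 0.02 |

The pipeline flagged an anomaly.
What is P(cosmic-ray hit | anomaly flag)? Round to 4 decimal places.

P(anomaly flag) = 0.02*0.97*0.99 + 0.4*0.97*0.01 + 0.72*0.03*0.99 + 0.81*0.03*0.01 = 0.019206 + 0.003880 + 0.021384 + 0.000243 = 0.044713
Restricting to configurations with cosmic-ray hit present: 0.021384 + 0.000243 = 0.021627.
So P(cosmic-ray hit | anomaly flag) = 0.021627/0.044713 ≈ 0.4837.

P(cosmic-ray hit | anomaly flag) ≈ 0.4837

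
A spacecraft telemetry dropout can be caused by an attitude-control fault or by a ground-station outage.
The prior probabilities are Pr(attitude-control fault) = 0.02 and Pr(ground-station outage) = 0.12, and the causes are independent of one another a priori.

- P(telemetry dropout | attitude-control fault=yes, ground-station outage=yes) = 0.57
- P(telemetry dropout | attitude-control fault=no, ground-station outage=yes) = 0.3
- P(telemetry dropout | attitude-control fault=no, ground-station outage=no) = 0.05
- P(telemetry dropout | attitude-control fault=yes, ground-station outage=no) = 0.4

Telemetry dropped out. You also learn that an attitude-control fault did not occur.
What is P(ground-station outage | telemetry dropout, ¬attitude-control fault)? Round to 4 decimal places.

By total probability over both values of ground-station outage:
  P(telemetry dropout | ¬attitude-control fault) = 0.05*0.88 + 0.3*0.12
        = 0.044000 + 0.036000 = 0.080000
The terms with ground-station outage present sum to 0.036000, so
  P(ground-station outage | telemetry dropout, ¬attitude-control fault) = 0.036000 / 0.080000 ≈ 0.4500

P(ground-station outage | telemetry dropout, ¬attitude-control fault) ≈ 0.4500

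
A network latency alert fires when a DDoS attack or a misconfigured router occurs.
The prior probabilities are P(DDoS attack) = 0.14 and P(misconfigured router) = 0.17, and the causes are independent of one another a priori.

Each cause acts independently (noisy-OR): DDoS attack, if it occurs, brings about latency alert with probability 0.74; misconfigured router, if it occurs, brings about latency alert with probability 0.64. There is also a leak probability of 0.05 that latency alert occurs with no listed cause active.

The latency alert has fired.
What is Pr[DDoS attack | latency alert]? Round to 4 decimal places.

Under noisy-OR, P(latency alert | causes) = 1 − (1−0.05)·∏(1−qᵢ) over the active causes.
Sum P(latency alert|·) weighted by the priors over the 4 (DDoS attack, misconfigured router) configurations:
  P(latency alert) = 0.05*0.86*0.83 + 0.658*0.86*0.17 + 0.753*0.14*0.83 + 0.91108*0.14*0.17
        = 0.035690 + 0.096200 + 0.087499 + 0.021684 = 0.241073
The terms with DDoS attack present sum to 0.109183, so
  P(DDoS attack | latency alert) = 0.109183 / 0.241073 ≈ 0.4529

Pr[DDoS attack | latency alert] ≈ 0.4529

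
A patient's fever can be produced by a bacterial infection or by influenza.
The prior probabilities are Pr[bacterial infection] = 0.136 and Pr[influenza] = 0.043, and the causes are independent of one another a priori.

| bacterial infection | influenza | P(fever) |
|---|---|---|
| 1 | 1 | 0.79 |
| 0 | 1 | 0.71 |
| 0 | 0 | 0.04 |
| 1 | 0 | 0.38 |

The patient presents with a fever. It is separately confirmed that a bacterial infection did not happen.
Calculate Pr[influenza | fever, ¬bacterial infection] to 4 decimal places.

P(fever | ¬bacterial infection) = 0.04×0.957 + 0.71×0.043 = 0.038280 + 0.030530 = 0.068810
The influenza-present share is 0.71×0.043 = 0.030530.
Hence the posterior is 0.030530/0.068810 ≈ 0.4437.

Pr[influenza | fever, ¬bacterial infection] ≈ 0.4437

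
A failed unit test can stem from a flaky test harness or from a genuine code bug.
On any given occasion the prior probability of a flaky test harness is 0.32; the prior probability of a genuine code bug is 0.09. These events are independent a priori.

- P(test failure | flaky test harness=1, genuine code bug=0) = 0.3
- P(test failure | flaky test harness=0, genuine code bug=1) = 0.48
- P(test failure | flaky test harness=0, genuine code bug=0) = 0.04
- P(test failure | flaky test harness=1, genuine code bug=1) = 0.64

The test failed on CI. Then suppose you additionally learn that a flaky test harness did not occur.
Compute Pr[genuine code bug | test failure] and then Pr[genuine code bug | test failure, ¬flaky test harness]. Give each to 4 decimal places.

Weight on genuine code bug=true, given the evidence: 0.029376 + 0.018432 = 0.047808
The normalizing constant is 0.04*0.68*0.91 + 0.48*0.68*0.09 + 0.3*0.32*0.91 + 0.64*0.32*0.09 = 0.159920
Posterior = 0.047808 / 0.159920 ≈ 0.2989

With the extra evidence:
Enumerate both values of genuine code bug and weight by the priors:
  P(test failure | ¬flaky test harness) = 0.04×0.91 + 0.48×0.09
        = 0.036400 + 0.043200 = 0.079600
Configurations with genuine code bug contribute 0.043200, so
  P(genuine code bug | test failure, ¬flaky test harness) = 0.043200 / 0.079600 ≈ 0.5427

Pr[genuine code bug | test failure] ≈ 0.2989; Pr[genuine code bug | test failure, ¬flaky test harness] ≈ 0.5427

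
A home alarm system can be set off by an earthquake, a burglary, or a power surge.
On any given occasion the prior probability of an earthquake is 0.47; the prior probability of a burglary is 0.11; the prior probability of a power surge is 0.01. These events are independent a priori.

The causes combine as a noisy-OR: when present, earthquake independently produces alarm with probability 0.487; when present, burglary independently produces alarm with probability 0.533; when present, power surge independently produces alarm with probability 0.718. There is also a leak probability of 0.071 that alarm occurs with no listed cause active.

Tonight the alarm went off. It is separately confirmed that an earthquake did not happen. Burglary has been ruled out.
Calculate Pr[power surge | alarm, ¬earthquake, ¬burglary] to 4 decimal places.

Pr[power surge | alarm, ¬earthquake, ¬burglary] ≈ 0.0950

Under noisy-OR, P(alarm | causes) = 1 − (1−0.071)·∏(1−qᵢ) over the active causes.
By total probability over both values of power surge:
  P(alarm | ¬earthquake, ¬burglary) = 0.071×0.99 + 0.738022×0.01
        = 0.070290 + 0.007380 = 0.077670
The terms with power surge present sum to 0.007380, so
  P(power surge | alarm, ¬earthquake, ¬burglary) = 0.007380 / 0.077670 ≈ 0.0950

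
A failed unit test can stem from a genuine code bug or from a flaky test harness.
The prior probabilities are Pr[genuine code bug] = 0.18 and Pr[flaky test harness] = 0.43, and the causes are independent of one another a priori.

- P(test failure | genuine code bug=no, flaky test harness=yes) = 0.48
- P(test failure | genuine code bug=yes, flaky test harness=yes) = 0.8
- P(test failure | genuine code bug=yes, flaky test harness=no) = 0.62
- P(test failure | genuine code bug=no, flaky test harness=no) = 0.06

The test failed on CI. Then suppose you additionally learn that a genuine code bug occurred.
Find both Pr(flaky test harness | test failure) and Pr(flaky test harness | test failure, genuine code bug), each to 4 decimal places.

Pr(flaky test harness | test failure) ≈ 0.7161; Pr(flaky test harness | test failure, genuine code bug) ≈ 0.4933

P(test failure) = 0.06*0.82*0.57 + 0.48*0.82*0.43 + 0.62*0.18*0.57 + 0.8*0.18*0.43 = 0.028044 + 0.169248 + 0.063612 + 0.061920 = 0.322824
Restricting to configurations with flaky test harness present: 0.169248 + 0.061920 = 0.231168.
Hence the posterior is 0.231168/0.322824 ≈ 0.7161.

Now condition on the additional information:
Weight on flaky test harness=true, given the evidence: 0.8×0.43 = 0.344000
Denominator P(test failure | genuine code bug): 0.62×0.57 + 0.8×0.43 = 0.697400
P(flaky test harness | test failure, genuine code bug) = 0.344000/0.697400 ≈ 0.4933
— genuine code bug explains away the evidence for flaky test harness.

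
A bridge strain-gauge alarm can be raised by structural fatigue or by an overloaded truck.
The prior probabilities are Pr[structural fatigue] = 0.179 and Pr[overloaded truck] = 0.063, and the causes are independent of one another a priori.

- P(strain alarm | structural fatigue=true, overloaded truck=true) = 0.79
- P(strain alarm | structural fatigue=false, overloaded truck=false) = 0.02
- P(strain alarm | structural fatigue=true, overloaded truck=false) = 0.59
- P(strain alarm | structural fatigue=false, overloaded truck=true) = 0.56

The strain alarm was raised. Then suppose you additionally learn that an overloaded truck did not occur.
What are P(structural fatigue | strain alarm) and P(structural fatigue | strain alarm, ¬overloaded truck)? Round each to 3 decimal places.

P(structural fatigue | strain alarm) ≈ 0.709; P(structural fatigue | strain alarm, ¬overloaded truck) ≈ 0.865

P(strain alarm) = 0.02·0.821·0.937 + 0.56·0.821·0.063 + 0.59·0.179·0.937 + 0.79·0.179·0.063 = 0.015386 + 0.028965 + 0.098957 + 0.008909 = 0.152217
Of this, 0.107866 comes from 0.098957 + 0.008909 (the structural fatigue=true cases).
So P(structural fatigue | strain alarm) = 0.107866/0.152217 ≈ 0.709.

With the extra evidence:
By total probability over both values of structural fatigue:
  P(strain alarm | ¬overloaded truck) = 0.02·0.821 + 0.59·0.179
        = 0.016420 + 0.105610 = 0.122030
Keeping only the structural fatigue-present terms gives 0.105610, so
  P(structural fatigue | strain alarm, ¬overloaded truck) = 0.105610 / 0.122030 ≈ 0.865
Ruling out overloaded truck raises the posterior on structural fatigue — the flip side of explaining away.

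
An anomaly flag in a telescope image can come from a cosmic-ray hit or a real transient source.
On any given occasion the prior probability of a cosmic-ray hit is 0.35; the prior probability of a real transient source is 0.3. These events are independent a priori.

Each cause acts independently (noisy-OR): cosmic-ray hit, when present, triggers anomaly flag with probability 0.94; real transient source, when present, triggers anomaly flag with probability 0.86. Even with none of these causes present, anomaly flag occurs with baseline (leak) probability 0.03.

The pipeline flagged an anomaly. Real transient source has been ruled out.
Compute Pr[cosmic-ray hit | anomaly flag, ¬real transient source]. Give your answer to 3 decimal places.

Pr[cosmic-ray hit | anomaly flag, ¬real transient source] ≈ 0.944

Under noisy-OR, P(anomaly flag | causes) = 1 − (1−0.03)·∏(1−qᵢ) over the active causes.
P(anomaly flag | ¬real transient source) = 0.03×0.65 + 0.9418×0.35 = 0.019500 + 0.329630 = 0.349130
Of this, 0.329630 comes from 0.9418×0.35 (the cosmic-ray hit=true cases).
P(cosmic-ray hit | anomaly flag, ¬real transient source) = 0.329630 / 0.349130 ≈ 0.944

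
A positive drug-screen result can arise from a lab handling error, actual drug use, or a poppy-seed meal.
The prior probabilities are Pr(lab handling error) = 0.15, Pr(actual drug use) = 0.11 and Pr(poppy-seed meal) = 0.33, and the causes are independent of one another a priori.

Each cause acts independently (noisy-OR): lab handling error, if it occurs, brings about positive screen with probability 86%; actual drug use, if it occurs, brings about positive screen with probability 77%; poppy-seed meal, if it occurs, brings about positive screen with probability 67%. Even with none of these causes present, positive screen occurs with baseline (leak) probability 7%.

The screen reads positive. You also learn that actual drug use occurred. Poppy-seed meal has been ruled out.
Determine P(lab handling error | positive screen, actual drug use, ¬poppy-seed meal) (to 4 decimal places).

Under noisy-OR, P(positive screen | causes) = 1 − (1−0.07)·∏(1−qᵢ) over the active causes.
P(positive screen | actual drug use, ¬poppy-seed meal) = 0.7861·0.85 + 0.970054·0.15 = 0.668185 + 0.145508 = 0.813693
The lab handling error-present share is 0.970054·0.15 = 0.145508.
Hence the posterior is 0.145508/0.813693 ≈ 0.1788.

P(lab handling error | positive screen, actual drug use, ¬poppy-seed meal) ≈ 0.1788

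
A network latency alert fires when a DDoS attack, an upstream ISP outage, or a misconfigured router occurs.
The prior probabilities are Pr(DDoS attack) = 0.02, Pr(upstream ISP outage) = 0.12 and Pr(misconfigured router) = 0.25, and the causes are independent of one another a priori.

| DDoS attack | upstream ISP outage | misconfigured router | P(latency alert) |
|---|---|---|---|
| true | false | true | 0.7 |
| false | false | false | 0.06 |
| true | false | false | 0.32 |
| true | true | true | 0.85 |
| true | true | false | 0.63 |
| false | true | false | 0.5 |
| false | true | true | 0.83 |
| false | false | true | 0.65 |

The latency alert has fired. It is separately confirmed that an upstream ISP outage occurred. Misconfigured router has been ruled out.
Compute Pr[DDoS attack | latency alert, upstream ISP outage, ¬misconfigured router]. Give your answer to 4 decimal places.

Pr[DDoS attack | latency alert, upstream ISP outage, ¬misconfigured router] ≈ 0.0251

Weight on DDoS attack=true, given the evidence: 0.63*0.02 = 0.012600
Denominator P(latency alert | upstream ISP outage, ¬misconfigured router): 0.5*0.98 + 0.63*0.02 = 0.502600
P(DDoS attack | latency alert, upstream ISP outage, ¬misconfigured router) = 0.012600/0.502600 ≈ 0.0251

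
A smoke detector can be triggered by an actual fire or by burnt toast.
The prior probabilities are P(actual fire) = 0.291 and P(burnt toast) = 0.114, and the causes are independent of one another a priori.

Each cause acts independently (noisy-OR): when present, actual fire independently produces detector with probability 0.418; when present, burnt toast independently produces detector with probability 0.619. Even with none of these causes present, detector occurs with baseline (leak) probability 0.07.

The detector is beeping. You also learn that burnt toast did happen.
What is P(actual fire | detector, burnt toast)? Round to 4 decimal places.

Under noisy-OR, P(detector | causes) = 1 − (1−0.07)·∏(1−qᵢ) over the active causes.
P(detector | burnt toast) = 0.64567×0.709 + 0.79378×0.291 = 0.457780 + 0.230990 = 0.688770
Of this, 0.230990 comes from 0.79378×0.291 (the actual fire=true cases).
P(actual fire | detector, burnt toast) = 0.230990 / 0.688770 ≈ 0.3354

P(actual fire | detector, burnt toast) ≈ 0.3354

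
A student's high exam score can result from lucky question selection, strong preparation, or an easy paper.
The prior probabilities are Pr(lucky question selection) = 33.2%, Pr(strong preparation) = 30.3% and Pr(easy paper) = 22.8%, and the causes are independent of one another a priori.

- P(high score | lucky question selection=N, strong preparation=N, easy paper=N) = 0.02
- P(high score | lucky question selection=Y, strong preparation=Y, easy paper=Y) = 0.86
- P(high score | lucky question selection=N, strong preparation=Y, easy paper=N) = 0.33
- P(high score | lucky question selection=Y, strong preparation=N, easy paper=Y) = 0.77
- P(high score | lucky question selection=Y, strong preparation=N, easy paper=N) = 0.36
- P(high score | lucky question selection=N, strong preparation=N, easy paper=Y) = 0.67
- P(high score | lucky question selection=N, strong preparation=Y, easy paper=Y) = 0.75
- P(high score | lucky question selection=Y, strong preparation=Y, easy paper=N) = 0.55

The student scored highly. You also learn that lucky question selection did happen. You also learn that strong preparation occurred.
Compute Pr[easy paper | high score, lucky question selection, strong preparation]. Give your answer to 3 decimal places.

Pr[easy paper | high score, lucky question selection, strong preparation] ≈ 0.316

P(high score | lucky question selection, strong preparation) = 0.55·0.772 + 0.86·0.228 = 0.424600 + 0.196080 = 0.620680
Of this, 0.196080 comes from 0.86·0.228 (the easy paper=true cases).
Hence the posterior is 0.196080/0.620680 ≈ 0.316.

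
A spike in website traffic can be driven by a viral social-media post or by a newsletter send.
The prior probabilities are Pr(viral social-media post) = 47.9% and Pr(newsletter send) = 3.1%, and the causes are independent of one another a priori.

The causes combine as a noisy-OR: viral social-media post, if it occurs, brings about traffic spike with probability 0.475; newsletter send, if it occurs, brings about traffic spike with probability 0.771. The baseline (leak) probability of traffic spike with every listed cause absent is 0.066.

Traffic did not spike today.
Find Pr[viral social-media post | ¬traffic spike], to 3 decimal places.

Pr[viral social-media post | ¬traffic spike] ≈ 0.326

Under noisy-OR, P(traffic spike | causes) = 1 − (1−0.066)·∏(1−qᵢ) over the active causes.
P(¬traffic spike) = 0.934·0.521·0.969 + 0.213886·0.521·0.031 + 0.49035·0.479·0.969 + 0.11229·0.479·0.031 = 0.471529 + 0.003454 + 0.227596 + 0.001667 = 0.704246
Of this, 0.229263 comes from 0.227596 + 0.001667 (the viral social-media post=true cases).
Hence the posterior is 0.229263/0.704246 ≈ 0.326.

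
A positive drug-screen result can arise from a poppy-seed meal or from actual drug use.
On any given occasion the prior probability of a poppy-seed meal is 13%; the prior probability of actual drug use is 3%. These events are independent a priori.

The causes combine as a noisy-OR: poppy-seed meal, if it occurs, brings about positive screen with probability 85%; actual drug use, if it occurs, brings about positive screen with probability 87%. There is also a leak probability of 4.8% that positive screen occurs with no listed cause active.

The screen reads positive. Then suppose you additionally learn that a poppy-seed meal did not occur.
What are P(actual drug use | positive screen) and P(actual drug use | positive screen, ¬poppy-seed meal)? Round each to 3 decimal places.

P(actual drug use | positive screen) ≈ 0.152; P(actual drug use | positive screen, ¬poppy-seed meal) ≈ 0.361

Under noisy-OR, P(positive screen | causes) = 1 − (1−0.048)·∏(1−qᵢ) over the active causes.
Sum P(positive screen|·) weighted by the priors over the 4 (poppy-seed meal, actual drug use) configurations:
  P(positive screen) = 0.048*0.87*0.97 + 0.87624*0.87*0.03 + 0.8572*0.13*0.97 + 0.981436*0.13*0.03
        = 0.040507 + 0.022870 + 0.108093 + 0.003828 = 0.175298
The terms with actual drug use present sum to 0.026698, so
  P(actual drug use | positive screen) = 0.026698 / 0.175298 ≈ 0.152

With the extra evidence:
P(positive screen | ¬poppy-seed meal) = 0.048×0.97 + 0.87624×0.03 = 0.046560 + 0.026287 = 0.072847
The actual drug use-present share is 0.87624×0.03 = 0.026287.
P(actual drug use | positive screen, ¬poppy-seed meal) = 0.026287 / 0.072847 ≈ 0.361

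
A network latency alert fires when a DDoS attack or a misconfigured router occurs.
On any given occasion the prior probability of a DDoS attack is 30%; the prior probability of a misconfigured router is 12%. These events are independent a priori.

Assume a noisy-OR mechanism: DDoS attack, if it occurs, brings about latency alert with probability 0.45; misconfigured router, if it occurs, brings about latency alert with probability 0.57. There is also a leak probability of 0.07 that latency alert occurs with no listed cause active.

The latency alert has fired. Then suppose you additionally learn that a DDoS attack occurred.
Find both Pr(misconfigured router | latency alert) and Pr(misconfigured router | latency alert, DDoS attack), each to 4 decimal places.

Under noisy-OR, P(latency alert | causes) = 1 − (1−0.07)·∏(1−qᵢ) over the active causes.
Weight on misconfigured router=true, given the evidence: 0.050408 + 0.028082 = 0.078490
Denominator P(latency alert): 0.07×0.7×0.88 + 0.6001×0.7×0.12 + 0.4885×0.3×0.88 + 0.780055×0.3×0.12 = 0.250574
P(misconfigured router | latency alert) = 0.078490/0.250574 ≈ 0.3132

Now also conditioning on DDoS attack=true:
Weight on misconfigured router=true, given the evidence: 0.780055*0.12 = 0.093607
The normalizing constant is 0.4885*0.88 + 0.780055*0.12 = 0.523487
Posterior = 0.093607 / 0.523487 ≈ 0.1788

Pr(misconfigured router | latency alert) ≈ 0.3132; Pr(misconfigured router | latency alert, DDoS attack) ≈ 0.1788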